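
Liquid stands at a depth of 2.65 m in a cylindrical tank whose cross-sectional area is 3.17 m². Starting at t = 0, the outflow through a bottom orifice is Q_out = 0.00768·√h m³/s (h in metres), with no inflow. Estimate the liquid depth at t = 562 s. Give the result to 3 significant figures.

With no inflow, A dh/dt = −0.00768 √h.
Separate and integrate: 2(√h − √h₀) = −(0.00768/A) t.
√h = √2.65 − 0.00768·562/(2·3.17) = 1.6279 − 0.68078 = 0.94710.
h = 0.94710² = 0.89700 m.

0.897 m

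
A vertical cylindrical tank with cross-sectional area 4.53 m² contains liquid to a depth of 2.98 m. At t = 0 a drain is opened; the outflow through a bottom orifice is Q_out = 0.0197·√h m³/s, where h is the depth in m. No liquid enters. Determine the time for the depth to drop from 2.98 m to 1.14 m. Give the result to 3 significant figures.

A dh/dt = −Q_out = −0.0197 √h.
Separate and integrate: 2(√h − √h₀) = −(0.0197/A) t.
t = 2A(√h₀ − √h)/0.0197 = 2·4.53·(√2.98 − √1.14)/0.0197
  = 9.0600 × (1.7263 − 1.0677) / 0.0197 = 302.87 s.

303 s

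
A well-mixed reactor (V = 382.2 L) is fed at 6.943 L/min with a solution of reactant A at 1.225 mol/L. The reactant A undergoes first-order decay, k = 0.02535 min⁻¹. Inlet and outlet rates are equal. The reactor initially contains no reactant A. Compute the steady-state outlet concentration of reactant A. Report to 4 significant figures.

Accumulation = in − out − consumed: V dC/dt = Q C_in − Q C − k V C.
At steady state: 0 = Q C_in − (Q + kV) C_ss, so C_ss = Q C_in/(Q + kV).
C_ss = 6.943·1.225/(6.943 + 0.02535·382.2) = 8.50517/16.6318 = 0.511381 mol/L.

0.5114 mol/L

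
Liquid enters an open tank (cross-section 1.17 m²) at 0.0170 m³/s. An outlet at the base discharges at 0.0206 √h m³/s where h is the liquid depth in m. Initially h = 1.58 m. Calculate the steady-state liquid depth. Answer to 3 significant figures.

0.681 m

A dh/dt = Q_in − 0.0206 √h. Steady state requires inflow = outflow:
Q_in = 0.0206 √h_ss ⇒ √h_ss = 0.0170/0.0206 = 0.82524.
h_ss = 0.82524² = 0.68103 m. (Since h₀ = 1.58 m > h_ss, the level will fall toward this value.)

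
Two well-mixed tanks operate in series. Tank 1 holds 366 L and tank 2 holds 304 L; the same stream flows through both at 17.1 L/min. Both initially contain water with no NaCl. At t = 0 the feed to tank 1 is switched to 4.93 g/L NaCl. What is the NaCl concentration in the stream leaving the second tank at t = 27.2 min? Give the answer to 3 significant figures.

Each tank obeys Vᵢ dCᵢ/dt = Q(Cᵢ₋₁ − Cᵢ), so τᵢ = Vᵢ/Q.
τ₁ = 366/17.1 = 21.404 min; τ₂ = 304/17.1 = 17.778 min.
Tank 1: C₁ = C_in(1 − e^(−t/τ₁)). Tank 2 (τ₁ ≠ τ₂): C₂ = C_in[1 − (τ₁ e^(−t/τ₁) − τ₂ e^(−t/τ₂))/(τ₁ − τ₂)].
At t = 27.2: e^(−t/τ₁) = 0.28060, e^(−t/τ₂) = 0.21654.
C₂ = 4.93·[1 − (21.404·0.28060 − 17.778·0.21654)/(3.6257)] = 4.93·0.40527 = 1.9980 g/L.

2.00 g/L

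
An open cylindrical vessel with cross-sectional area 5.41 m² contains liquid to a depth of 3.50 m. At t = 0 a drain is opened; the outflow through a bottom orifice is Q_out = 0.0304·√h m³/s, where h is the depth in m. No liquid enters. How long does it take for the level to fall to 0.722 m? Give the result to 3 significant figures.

Volume balance on the tank: A dh/dt = −0.0304 √h.
This is separable: 2 d(√h)/dt = −0.0304/A, so √h = √h₀ − (0.0304/(2A)) t.
t = 2A(√h₀ − √h)/0.0304 = 2·5.41·(√3.50 − √0.722)/0.0304
  = 10.820 × (1.8708 − 0.84971) / 0.0304 = 363.44 s.

363 s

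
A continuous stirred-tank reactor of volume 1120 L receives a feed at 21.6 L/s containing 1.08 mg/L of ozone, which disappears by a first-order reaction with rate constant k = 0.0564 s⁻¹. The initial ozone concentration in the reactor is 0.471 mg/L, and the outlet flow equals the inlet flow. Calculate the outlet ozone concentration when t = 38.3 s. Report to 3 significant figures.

0.286 mg/L

Accumulation = in − out − consumed: V dC/dt = Q C_in − Q C − k V C.
dC/dt = (Q/V) C_in − (Q/V + k) C; effective rate a = Q/V + k = 0.019286 + 0.0564 = 0.075686 s⁻¹.
C_ss = Q C_in/(Q + kV) = 0.27520 mg/L; C(t) = C_ss + (C₀ − C_ss) e^(−a t).
C(38.3) = 0.27520 + (0.19580)·e^(−0.075686·38.3) = 0.27520 + (0.19580)·0.055091 = 0.28599 mg/L.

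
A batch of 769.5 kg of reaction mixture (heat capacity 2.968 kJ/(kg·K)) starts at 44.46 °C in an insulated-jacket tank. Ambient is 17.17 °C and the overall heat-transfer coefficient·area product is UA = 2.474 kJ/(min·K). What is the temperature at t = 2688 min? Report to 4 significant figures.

18.65 °C

First-law balance (no shaft work): M c_p dT/dt = −UA(T − T_amb).
dT/dt = (T_ss − T)/τ with T_ss = T_amb = 17.1700 °C, τ = M c_p/UA = 769.5·2.968/2.474 = 923.151 min.
Solution: T(t) = T_ss + (T₀ − T_ss) e^(−t/τ).
T(2688) = 17.1700 + (27.2900)·0.0543796 = 18.6540 °C.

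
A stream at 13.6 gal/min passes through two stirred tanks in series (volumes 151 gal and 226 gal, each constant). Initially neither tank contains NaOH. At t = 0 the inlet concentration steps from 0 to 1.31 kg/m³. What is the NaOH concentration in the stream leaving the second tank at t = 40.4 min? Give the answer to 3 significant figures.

Each tank obeys Vᵢ dCᵢ/dt = Q(Cᵢ₋₁ − Cᵢ), so τᵢ = Vᵢ/Q.
τ₁ = 151/13.6 = 11.103 min; τ₂ = 226/13.6 = 16.618 min.
Solving the cascade with C₁(0)=C₂(0)=0 gives C₂(t) = C_in[1 − (τ₁ e^(−t/τ₁) − τ₂ e^(−t/τ₂))/(τ₁ − τ₂)].
At t = 40.4: e^(−t/τ₁) = 0.026287, e^(−t/τ₂) = 0.087936.
C₂ = 1.31·[1 − (11.103·0.026287 − 16.618·0.087936)/(-5.5147)] = 1.31·0.78795 = 1.0322 kg/m³.

1.03 kg/m³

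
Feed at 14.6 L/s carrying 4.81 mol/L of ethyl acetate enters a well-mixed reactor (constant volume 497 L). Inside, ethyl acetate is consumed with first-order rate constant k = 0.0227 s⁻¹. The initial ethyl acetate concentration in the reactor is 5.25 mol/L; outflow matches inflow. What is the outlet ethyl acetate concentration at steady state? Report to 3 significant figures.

2.71 mol/L

Species balance: V dC/dt = Q C_in − Q C − k V C.
At steady state: 0 = Q C_in − (Q + kV) C_ss, so C_ss = Q C_in/(Q + kV).
C_ss = 14.6·4.81/(14.6 + 0.0227·497) = 70.226/25.882 = 2.7133 mol/L.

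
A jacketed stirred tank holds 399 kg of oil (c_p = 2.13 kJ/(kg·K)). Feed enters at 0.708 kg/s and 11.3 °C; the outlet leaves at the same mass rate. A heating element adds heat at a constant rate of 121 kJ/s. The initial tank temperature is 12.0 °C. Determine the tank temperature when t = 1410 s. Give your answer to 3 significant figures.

85.0 °C

Energy balance: M c_p dT/dt = ṁ c_p (T_in − T) + 121.
Rearrange: dT/dt = (T_ss − T)/τ with τ = M/ṁ = 563.56 s and T_ss = T_in + Q̇/(ṁ c_p) = 91.537 °C.
This is linear first-order; T(t) = T_ss + (T₀ − T_ss) e^(−t/τ).
T(1410) = 91.537 + (-79.537)·e^(−1410/563.56) = 91.537 + (-79.537)·0.081925 = 85.021 °C.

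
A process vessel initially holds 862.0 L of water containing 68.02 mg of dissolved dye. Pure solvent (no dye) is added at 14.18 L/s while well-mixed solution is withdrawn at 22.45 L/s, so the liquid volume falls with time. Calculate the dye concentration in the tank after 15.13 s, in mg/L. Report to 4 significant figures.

0.06030 mg/L

Let m(t) be the amount of dye. Volume: V(t) = V₀ + (Q_in − Q_out) t = 862.0 − 8.27000 t; V(15.13) = 736.875 L.
No dye enters, so dm/dt = −Q_out · (m/V).
Separate: dm/m = −Q_out dt/V(t) ⇒ ln(m/m₀) = −(Q_out/(Q_in−Q_out)) ln(V/V₀).
m = m₀ (V₀/V)^(Q_out/(Q_in−Q_out)) = 68.02 × (862.0/736.875)^(-2.71463) = 44.4359 mg.
C = m/V = 44.4359/736.875 = 0.0603031 mg/L.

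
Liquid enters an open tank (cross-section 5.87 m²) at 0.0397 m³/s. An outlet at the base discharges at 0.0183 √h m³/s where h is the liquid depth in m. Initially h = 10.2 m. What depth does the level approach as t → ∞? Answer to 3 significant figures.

4.71 m

A dh/dt = Q_in − 0.0183 √h. Steady state requires inflow = outflow:
Q_in = 0.0183 √h_ss ⇒ √h_ss = 0.0397/0.0183 = 2.1694.
h_ss = 2.1694² = 4.7063 m. (Since h₀ = 10.2 m > h_ss, the level will fall toward this value.)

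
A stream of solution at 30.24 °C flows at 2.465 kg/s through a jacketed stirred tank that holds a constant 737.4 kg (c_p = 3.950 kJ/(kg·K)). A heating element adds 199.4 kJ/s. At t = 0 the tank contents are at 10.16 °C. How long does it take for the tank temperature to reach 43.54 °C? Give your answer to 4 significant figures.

M c_p dT/dt = ṁ c_p (T_in − T) + Q̇.
τ = M/ṁ = 299.148 s; T_ss = T_in + Q̇/(ṁ c_p) = 50.7191 °C.
T(t) = T_ss + (T₀ − T_ss) e^(−t/τ). Set T = 43.54:
e^(−t/τ) = (43.54 − 50.7191)/(10.16 − 50.7191) = 0.177004
t = −299.148 · ln(0.177004) = 518.000 s.

518.0 s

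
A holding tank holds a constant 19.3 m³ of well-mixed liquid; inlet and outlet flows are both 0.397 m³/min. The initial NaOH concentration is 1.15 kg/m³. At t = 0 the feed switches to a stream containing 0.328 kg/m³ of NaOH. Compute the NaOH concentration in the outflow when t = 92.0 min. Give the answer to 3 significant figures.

Transient balance on the dissolved component: V dC/dt = Q(C_in − C).
Rewrite as dC/dt + C/τ = C_in/τ, τ = V/Q = 48.615 min.
Integrating: C(t) = C_in + (C₀ − C_in) e^(−t/τ).
C(92.0) = 0.328 + (1.15 − 0.328)·e^(−92.0/48.615) = 0.328 + (0.82200)·0.15070 = 0.45188 kg/m³.

0.452 kg/m³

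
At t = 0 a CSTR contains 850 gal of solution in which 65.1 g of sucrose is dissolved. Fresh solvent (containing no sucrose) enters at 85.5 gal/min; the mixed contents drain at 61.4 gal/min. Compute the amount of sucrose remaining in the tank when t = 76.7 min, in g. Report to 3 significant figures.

3.43 g

Total volume: dV/dt = Q_in − Q_out = 24.100 gal/min, so V(t) = 850 + 24.100 t and V(76.7) = 2698.5 gal.
No sucrose enters, so dm/dt = −Q_out · (m/V).
Separate: dm/m = −Q_out dt/V(t) ⇒ ln(m/m₀) = −(Q_out/(Q_in−Q_out)) ln(V/V₀).
m = m₀ (V₀/V)^(Q_out/(Q_in−Q_out)) = 65.1 × (850/2698.5)^(2.5477) = 3.4308 g.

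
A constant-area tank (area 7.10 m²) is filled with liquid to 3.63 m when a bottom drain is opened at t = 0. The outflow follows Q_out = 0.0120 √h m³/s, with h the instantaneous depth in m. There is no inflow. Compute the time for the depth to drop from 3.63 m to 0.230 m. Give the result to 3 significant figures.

1690 s

Volume balance on the tank: A dh/dt = −0.0120 √h.
Separate and integrate: 2(√h − √h₀) = −(0.0120/A) t.
t = 2A(√h₀ − √h)/0.0120 = 2·7.10·(√3.63 − √0.230)/0.0120
  = 14.200 × (1.9053 − 0.47958) / 0.0120 = 1687.0 s.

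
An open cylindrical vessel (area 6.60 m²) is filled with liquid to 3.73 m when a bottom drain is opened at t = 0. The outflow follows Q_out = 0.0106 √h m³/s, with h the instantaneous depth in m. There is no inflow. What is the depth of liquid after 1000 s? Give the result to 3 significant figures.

With no inflow, A dh/dt = −0.0106 √h.
This is separable: 2 d(√h)/dt = −0.0106/A, so √h = √h₀ − (0.0106/(2A)) t.
√h = √3.73 − 0.0106·1000/(2·6.60) = 1.9313 − 0.80303 = 1.1283.
h = 1.1283² = 1.2730 m.

1.27 m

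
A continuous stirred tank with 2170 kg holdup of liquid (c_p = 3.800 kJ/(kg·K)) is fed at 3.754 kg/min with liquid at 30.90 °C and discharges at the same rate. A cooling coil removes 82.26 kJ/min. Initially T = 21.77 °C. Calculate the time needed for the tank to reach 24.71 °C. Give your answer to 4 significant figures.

Energy balance: M c_p dT/dt = ṁ c_p (T_in − T) − 82.26.
τ = M/ṁ = 578.050 min; T_ss = T_in − Q̇/(ṁ c_p) = 25.1335 °C.
T(t) = T_ss + (T₀ − T_ss) e^(−t/τ). Set T = 24.71:
e^(−t/τ) = (24.71 − 25.1335)/(21.77 − 25.1335) = 0.125916
t = −578.050 · ln(0.125916) = 1197.80 min.

1198 min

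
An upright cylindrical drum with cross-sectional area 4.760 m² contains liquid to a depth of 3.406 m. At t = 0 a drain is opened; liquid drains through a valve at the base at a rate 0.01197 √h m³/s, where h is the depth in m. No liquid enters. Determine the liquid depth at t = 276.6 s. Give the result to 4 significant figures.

A dh/dt = −Q_out = −0.01197 √h.
Separate and integrate: 2(√h − √h₀) = −(0.01197/A) t.
√h = √3.406 − 0.01197·276.6/(2·4.760) = 1.84554 − 0.347784 = 1.49775.
h = 1.49775² = 2.24326 m.

2.243 m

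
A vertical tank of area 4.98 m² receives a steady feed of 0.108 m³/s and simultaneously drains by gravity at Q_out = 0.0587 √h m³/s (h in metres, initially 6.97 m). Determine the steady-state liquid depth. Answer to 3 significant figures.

Level balance: A dh/dt = 0.108 − 0.0587 √h. Setting dh/dt = 0:
Q_in = 0.0587 √h_ss ⇒ √h_ss = 0.108/0.0587 = 1.8399.
h_ss = 1.8399² = 3.3851 m. (Since h₀ = 6.97 m > h_ss, the level will fall toward this value.)

3.39 m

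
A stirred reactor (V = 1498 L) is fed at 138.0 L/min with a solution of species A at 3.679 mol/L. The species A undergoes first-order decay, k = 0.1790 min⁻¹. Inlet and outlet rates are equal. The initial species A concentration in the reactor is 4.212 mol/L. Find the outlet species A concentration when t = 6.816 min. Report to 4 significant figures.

1.717 mol/L

V dC/dt = Q(C_in − C) − k V C.
dC/dt = (Q/V) C_in − (Q/V + k) C; effective rate a = Q/V + k = 0.0921228 + 0.1790 = 0.271123 min⁻¹.
C_ss = Q C_in/(Q + kV) = 1.25006 mol/L; C(t) = C_ss + (C₀ − C_ss) e^(−a t).
C(6.816) = 1.25006 + (2.96194)·e^(−0.271123·6.816) = 1.25006 + (2.96194)·0.157556 = 1.71673 mol/L.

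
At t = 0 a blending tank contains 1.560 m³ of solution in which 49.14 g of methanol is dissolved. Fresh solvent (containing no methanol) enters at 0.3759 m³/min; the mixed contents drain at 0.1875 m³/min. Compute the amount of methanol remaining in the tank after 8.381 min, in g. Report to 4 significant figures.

24.50 g

Total volume: dV/dt = Q_in − Q_out = 0.188400 m³/min, so V(t) = 1.560 + 0.188400 t and V(8.381) = 3.13898 m³.
Solute balance: dm/dt = 0 − Q_out C = −Q_out m/V(t).
Separate: dm/m = −Q_out dt/V(t) ⇒ ln(m/m₀) = −(Q_out/(Q_in−Q_out)) ln(V/V₀).
m = m₀ (V₀/V)^(Q_out/(Q_in−Q_out)) = 49.14 × (1.560/3.13898)^(0.995223) = 24.5031 g.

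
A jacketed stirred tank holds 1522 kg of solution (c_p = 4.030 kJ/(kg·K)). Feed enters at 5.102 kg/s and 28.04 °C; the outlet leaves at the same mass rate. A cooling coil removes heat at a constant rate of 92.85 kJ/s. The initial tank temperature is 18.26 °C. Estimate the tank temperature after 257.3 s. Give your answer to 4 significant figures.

21.30 °C

M c_p dT/dt = ṁ c_p (T_in − T) − Q̇.
τ = M/ṁ = 298.314 s; T_ss = T_in − Q̇/(ṁ c_p) = 28.04 − 92.85/(5.102·4.030) = 23.5242 °C.
T approaches T_ss exponentially: T(t) = T_ss + (T₀ − T_ss) e^(−t/τ).
T(257.3) = 23.5242 + (-5.26418)·e^(−257.3/298.314) = 23.5242 + (-5.26418)·0.422100 = 21.3022 °C.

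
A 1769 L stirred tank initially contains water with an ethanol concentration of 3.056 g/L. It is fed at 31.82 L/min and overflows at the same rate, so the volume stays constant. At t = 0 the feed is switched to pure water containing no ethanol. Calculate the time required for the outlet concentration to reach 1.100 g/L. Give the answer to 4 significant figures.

56.81 min

Transient balance on the dissolved component: V dC/dt = Q(C_in − C), so τ = V/Q = 55.5940 min.
C(t) = C_in + (C₀ − C_in) e^(−t/τ). Set C = 1.100 and solve for t:
e^(−t/τ) = (C − C_in)/(C₀ − C_in) = (1.100 − 0)/(3.056 − 0) = 0.359948
t = −τ ln(…) = 55.5940 × 1.02180 = 56.8057 min.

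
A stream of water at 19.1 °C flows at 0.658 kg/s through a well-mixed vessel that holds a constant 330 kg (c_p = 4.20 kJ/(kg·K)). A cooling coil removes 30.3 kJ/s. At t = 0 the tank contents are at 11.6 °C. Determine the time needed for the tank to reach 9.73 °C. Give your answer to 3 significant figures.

First-law balance (no shaft work): M c_p dT/dt = ṁ c_p (T_in − T) − 30.3.
τ = M/ṁ = 501.52 s; T_ss = T_in − Q̇/(ṁ c_p) = 8.1360 °C.
T(t) = T_ss + (T₀ − T_ss) e^(−t/τ). Set T = 9.73:
e^(−t/τ) = (9.73 − 8.1360)/(11.6 − 8.1360) = 0.46016
t = −501.52 · ln(0.46016) = 389.28 s.

389 s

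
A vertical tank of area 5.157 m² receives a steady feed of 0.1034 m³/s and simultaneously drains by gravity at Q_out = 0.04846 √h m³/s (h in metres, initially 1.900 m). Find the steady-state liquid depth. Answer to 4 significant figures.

A dh/dt = Q_in − 0.04846 √h. Steady state requires inflow = outflow:
Q_in = 0.04846 √h_ss ⇒ √h_ss = 0.1034/0.04846 = 2.13372.
h_ss = 2.13372² = 4.55275 m. (Since h₀ = 1.900 m < h_ss, the level will rise toward this value.)

4.553 m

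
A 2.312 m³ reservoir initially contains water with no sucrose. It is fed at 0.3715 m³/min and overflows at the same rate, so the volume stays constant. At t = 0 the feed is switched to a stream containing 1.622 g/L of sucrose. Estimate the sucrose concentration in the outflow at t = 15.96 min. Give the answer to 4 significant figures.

1.497 g/L

Transient balance on the dissolved component: V dC/dt = Q(C_in − C).
So dC/dt = (C_in − C)/τ with τ = V/Q = 2.312/0.3715 = 6.22342 min.
Solution: C(t) = C_in + (C₀ − C_in) e^(−t/τ).
C(15.96) = 1.622 + (0 − 1.622)·e^(−15.96/6.22342) = 1.622 + (-1.62200)·0.0769571 = 1.49718 g/L.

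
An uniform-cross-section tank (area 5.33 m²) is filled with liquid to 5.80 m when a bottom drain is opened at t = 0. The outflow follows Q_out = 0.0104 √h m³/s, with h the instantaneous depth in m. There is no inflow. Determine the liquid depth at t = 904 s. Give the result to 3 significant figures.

Unsteady balance on liquid volume: A dh/dt = −0.0104 √h.
∫ h^(−1/2) dh = −(0.0104/A) ∫ dt, giving 2√h = 2√h₀ − (0.0104/A) t.
√h = √5.80 − 0.0104·904/(2·5.33) = 2.4083 − 0.88195 = 1.5264.
h = 1.5264² = 2.3298 m.

2.33 m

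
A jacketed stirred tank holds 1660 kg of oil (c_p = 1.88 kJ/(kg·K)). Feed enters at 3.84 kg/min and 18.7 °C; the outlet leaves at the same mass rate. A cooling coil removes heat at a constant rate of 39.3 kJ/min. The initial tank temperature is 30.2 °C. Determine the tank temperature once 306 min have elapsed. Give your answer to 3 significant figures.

21.6 °C

M c_p dT/dt = ṁ c_p (T_in − T) − Q̇.
Rearrange: dT/dt = (T_ss − T)/τ with τ = M/ṁ = 432.29 min and T_ss = T_in − Q̇/(ṁ c_p) = 13.256 °C.
This is linear first-order; T(t) = T_ss + (T₀ − T_ss) e^(−t/τ).
T(306) = 13.256 + (16.944)·e^(−306/432.29) = 13.256 + (16.944)·0.49270 = 21.604 °C.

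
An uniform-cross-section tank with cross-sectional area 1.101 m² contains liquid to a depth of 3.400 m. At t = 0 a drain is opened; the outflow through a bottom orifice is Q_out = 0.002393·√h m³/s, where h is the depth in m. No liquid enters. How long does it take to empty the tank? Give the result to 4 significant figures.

A dh/dt = −Q_out = −0.002393 √h.
∫ h^(−1/2) dh = −(0.002393/A) ∫ dt, giving 2√h = 2√h₀ − (0.002393/A) t.
Tank is empty when √h = 0: t_empty = 2A√h₀/0.002393.
t_empty = 2·1.101·√3.400/0.002393 = 2.20200·1.84391/0.002393 = 1696.74 s.

1697 s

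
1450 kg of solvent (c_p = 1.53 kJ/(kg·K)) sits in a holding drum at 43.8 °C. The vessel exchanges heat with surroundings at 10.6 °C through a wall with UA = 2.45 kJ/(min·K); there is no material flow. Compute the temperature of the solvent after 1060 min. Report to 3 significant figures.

M c_p dT/dt = −UA(T − T_amb).
dT/dt = (T_ss − T)/τ with T_ss = T_amb = 10.600 °C, τ = M c_p/UA = 1450·1.53/2.45 = 905.51 min.
Solution: T(t) = T_ss + (T₀ − T_ss) e^(−t/τ).
T(1060) = 10.600 + (33.200)·0.31018 = 20.898 °C.

20.9 °C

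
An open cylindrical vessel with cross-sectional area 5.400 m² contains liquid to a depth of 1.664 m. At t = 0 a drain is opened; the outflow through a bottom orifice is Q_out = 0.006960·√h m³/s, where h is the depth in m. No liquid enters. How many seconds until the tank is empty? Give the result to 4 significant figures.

A dh/dt = −Q_out = −0.006960 √h.
∫ h^(−1/2) dh = −(0.006960/A) ∫ dt, giving 2√h = 2√h₀ − (0.006960/A) t.
Tank is empty when √h = 0: t_empty = 2A√h₀/0.006960.
t_empty = 2·5.400·√1.664/0.006960 = 10.8000·1.28996/0.006960 = 2001.66 s.

2002 s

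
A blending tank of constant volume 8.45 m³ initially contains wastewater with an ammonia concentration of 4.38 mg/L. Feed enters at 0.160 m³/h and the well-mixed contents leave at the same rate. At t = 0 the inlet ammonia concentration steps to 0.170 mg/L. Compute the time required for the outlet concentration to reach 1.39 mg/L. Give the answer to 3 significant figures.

Species balance on the tank: V dC/dt = Q(C_in − C), so τ = V/Q = 52.812 h.
C(t) = C_in + (C₀ − C_in) e^(−t/τ). Set C = 1.39 and solve for t:
e^(−t/τ) = (C − C_in)/(C₀ − C_in) = (1.39 − 0.170)/(4.38 − 0.170) = 0.28979
t = −τ ln(…) = 52.812 × 1.2386 = 65.414 h.

65.4 h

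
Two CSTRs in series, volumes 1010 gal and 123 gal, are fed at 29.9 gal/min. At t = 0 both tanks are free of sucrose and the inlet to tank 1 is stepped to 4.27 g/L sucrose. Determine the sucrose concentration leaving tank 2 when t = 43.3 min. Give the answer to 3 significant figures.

Time constants: τᵢ = Vᵢ/Q for each well-mixed tank.
τ₁ = 1010/29.9 = 33.779 min; τ₂ = 123/29.9 = 4.1137 min.
Tank 1: C₁ = C_in(1 − e^(−t/τ₁)). Tank 2 (τ₁ ≠ τ₂): C₂ = C_in[1 − (τ₁ e^(−t/τ₁) − τ₂ e^(−t/τ₂))/(τ₁ − τ₂)].
At t = 43.3: e^(−t/τ₁) = 0.27752, e^(−t/τ₂) = 2.6836e-05.
C₂ = 4.27·[1 − (33.779·0.27752 − 4.1137·2.6836e-05)/(29.666)] = 4.27·0.68400 = 2.9207 g/L.

2.92 g/L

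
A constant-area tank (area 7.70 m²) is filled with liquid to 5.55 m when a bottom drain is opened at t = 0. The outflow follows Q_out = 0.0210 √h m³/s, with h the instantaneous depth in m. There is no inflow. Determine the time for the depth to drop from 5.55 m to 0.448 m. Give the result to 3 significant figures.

A dh/dt = −Q_out = −0.0210 √h.
This is separable: 2 d(√h)/dt = −0.0210/A, so √h = √h₀ − (0.0210/(2A)) t.
t = 2A(√h₀ − √h)/0.0210 = 2·7.70·(√5.55 − √0.448)/0.0210
  = 15.400 × (2.3558 − 0.66933) / 0.0210 = 1236.8 s.

1240 s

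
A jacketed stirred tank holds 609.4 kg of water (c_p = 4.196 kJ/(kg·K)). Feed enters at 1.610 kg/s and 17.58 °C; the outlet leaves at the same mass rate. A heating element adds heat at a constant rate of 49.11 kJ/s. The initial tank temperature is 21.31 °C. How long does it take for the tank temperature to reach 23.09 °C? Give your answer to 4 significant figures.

M c_p dT/dt = ṁ c_p (T_in − T) + Q̇.
τ = M/ṁ = 378.509 s; T_ss = T_in + Q̇/(ṁ c_p) = 24.8496 °C.
T(t) = T_ss + (T₀ − T_ss) e^(−t/τ). Set T = 23.09:
e^(−t/τ) = (23.09 − 24.8496)/(21.31 − 24.8496) = 0.497114
t = −378.509 · ln(0.497114) = 264.554 s.

264.6 s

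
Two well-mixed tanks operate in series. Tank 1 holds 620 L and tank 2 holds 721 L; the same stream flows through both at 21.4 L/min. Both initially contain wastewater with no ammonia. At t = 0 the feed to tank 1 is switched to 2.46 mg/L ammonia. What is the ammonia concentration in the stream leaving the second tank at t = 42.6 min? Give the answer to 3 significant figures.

0.971 mg/L

Each tank obeys Vᵢ dCᵢ/dt = Q(Cᵢ₋₁ − Cᵢ), so τᵢ = Vᵢ/Q.
τ₁ = 620/21.4 = 28.972 min; τ₂ = 721/21.4 = 33.692 min.
Solving the cascade with C₁(0)=C₂(0)=0 gives C₂(t) = C_in[1 − (τ₁ e^(−t/τ₁) − τ₂ e^(−t/τ₂))/(τ₁ − τ₂)].
At t = 42.6: e^(−t/τ₁) = 0.22984, e^(−t/τ₂) = 0.28241.
C₂ = 2.46·[1 − (28.972·0.22984 − 33.692·0.28241)/(-4.7196)] = 2.46·0.39489 = 0.97143 mg/L.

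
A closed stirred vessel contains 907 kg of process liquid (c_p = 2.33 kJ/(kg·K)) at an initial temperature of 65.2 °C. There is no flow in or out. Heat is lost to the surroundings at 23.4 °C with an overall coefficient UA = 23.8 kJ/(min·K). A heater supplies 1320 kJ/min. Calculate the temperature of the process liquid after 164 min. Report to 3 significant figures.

First-law balance (no shaft work): M c_p dT/dt = −UA(T − T_amb) + Q̇.
dT/dt = (T_ss − T)/τ with T_ss = T_amb + Q̇/UA = 23.4 + 1320/23.8 = 78.862 °C, τ = M c_p/UA = 907·2.33/23.8 = 88.795 min.
Integrating: T(t) = T_ss + (T₀ − T_ss) e^(−t/τ).
T(164) = 78.862 + (-13.662)·0.15772 = 76.707 °C.

76.7 °C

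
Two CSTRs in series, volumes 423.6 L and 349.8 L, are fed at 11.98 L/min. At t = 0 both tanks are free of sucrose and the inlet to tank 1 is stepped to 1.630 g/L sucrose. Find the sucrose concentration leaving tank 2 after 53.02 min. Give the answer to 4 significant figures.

0.7983 g/L

Time constants: τᵢ = Vᵢ/Q for each well-mixed tank.
τ₁ = 423.6/11.98 = 35.3589 min; τ₂ = 349.8/11.98 = 29.1987 min.
Tank 1: C₁ = C_in(1 − e^(−t/τ₁)). Tank 2 (τ₁ ≠ τ₂): C₂ = C_in[1 − (τ₁ e^(−t/τ₁) − τ₂ e^(−t/τ₂))/(τ₁ − τ₂)].
At t = 53.02: e^(−t/τ₁) = 0.223246, e^(−t/τ₂) = 0.162702.
C₂ = 1.630·[1 − (35.3589·0.223246 − 29.1987·0.162702)/(6.16027)] = 1.630·0.489782 = 0.798345 g/L.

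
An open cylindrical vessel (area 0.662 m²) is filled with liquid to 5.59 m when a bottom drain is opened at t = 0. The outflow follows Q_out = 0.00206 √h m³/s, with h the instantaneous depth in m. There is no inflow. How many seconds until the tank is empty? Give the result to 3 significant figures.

Accumulation of liquid (constant cross-section A): A dh/dt = −0.00206 √h.
This is separable: 2 d(√h)/dt = −0.00206/A, so √h = √h₀ − (0.00206/(2A)) t.
Set h = 0: 2√h₀ = (0.00206/A) t_empty ⇒ t_empty = 2A√h₀/0.00206.
t_empty = 2·0.662·√5.59/0.00206 = 1.3240·2.3643/0.00206 = 1519.6 s.

1520 s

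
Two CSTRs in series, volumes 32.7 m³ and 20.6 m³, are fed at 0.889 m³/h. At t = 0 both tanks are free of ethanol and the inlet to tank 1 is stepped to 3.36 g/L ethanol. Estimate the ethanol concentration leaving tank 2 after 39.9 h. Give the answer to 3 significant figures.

1.31 g/L

Time constants: τᵢ = Vᵢ/Q for each well-mixed tank.
τ₁ = 32.7/0.889 = 36.783 h; τ₂ = 20.6/0.889 = 23.172 h.
Tank 1: C₁ = C_in(1 − e^(−t/τ₁)). Tank 2 (τ₁ ≠ τ₂): C₂ = C_in[1 − (τ₁ e^(−t/τ₁) − τ₂ e^(−t/τ₂))/(τ₁ − τ₂)].
At t = 39.9: e^(−t/τ₁) = 0.33799, e^(−t/τ₂) = 0.17873.
C₂ = 3.36·[1 − (36.783·0.33799 − 23.172·0.17873)/(13.611)] = 3.36·0.39087 = 1.3133 g/L.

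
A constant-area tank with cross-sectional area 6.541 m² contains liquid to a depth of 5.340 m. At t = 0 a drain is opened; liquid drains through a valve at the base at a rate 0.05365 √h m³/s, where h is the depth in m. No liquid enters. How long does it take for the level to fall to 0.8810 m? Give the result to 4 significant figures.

334.6 s

A dh/dt = −Q_out = −0.05365 √h.
Separate and integrate: 2(√h − √h₀) = −(0.05365/A) t.
t = 2A(√h₀ − √h)/0.05365 = 2·6.541·(√5.340 − √0.8810)/0.05365
  = 13.0820 × (2.31084 − 0.938616) / 0.05365 = 334.604 s.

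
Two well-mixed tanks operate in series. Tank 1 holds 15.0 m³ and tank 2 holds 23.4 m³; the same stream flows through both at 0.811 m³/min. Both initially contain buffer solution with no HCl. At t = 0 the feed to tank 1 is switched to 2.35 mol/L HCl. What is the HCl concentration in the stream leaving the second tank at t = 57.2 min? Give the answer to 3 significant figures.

1.64 mol/L

Each tank obeys Vᵢ dCᵢ/dt = Q(Cᵢ₋₁ − Cᵢ), so τᵢ = Vᵢ/Q.
τ₁ = 15.0/0.811 = 18.496 min; τ₂ = 23.4/0.811 = 28.853 min.
Tank 1: C₁ = C_in(1 − e^(−t/τ₁)). Tank 2 (τ₁ ≠ τ₂): C₂ = C_in[1 − (τ₁ e^(−t/τ₁) − τ₂ e^(−t/τ₂))/(τ₁ − τ₂)].
At t = 57.2: e^(−t/τ₁) = 0.045383, e^(−t/τ₂) = 0.13773.
C₂ = 2.35·[1 − (18.496·0.045383 − 28.853·0.13773)/(-10.358)] = 2.35·0.69736 = 1.6388 mol/L.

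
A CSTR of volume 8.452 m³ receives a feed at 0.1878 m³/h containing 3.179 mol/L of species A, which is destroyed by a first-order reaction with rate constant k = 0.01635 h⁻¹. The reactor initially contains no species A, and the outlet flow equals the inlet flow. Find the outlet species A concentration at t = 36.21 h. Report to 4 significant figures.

1.378 mol/L

V dC/dt = Q(C_in − C) − k V C.
This is linear with rate a = Q/V + k = 0.0385696 h⁻¹.
C_ss = Q C_in/(Q + kV) = 1.83139 mol/L; C(t) = C_ss + (C₀ − C_ss) e^(−a t).
C(36.21) = 1.83139 + (-1.83139)·e^(−0.0385696·36.21) = 1.83139 + (-1.83139)·0.247436 = 1.37824 mol/L.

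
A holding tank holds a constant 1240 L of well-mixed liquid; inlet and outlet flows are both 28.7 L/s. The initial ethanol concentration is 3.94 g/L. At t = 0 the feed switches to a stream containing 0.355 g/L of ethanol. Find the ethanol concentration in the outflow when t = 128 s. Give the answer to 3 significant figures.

Species balance on the tank: V dC/dt = Q(C_in − C).
So dC/dt = (C_in − C)/τ with τ = V/Q = 1240/28.7 = 43.206 s.
Integrating: C(t) = C_in + (C₀ − C_in) e^(−t/τ).
C(128) = 0.355 + (3.94 − 0.355)·e^(−128/43.206) = 0.355 + (3.5850)·0.051685 = 0.54029 g/L.

0.540 g/L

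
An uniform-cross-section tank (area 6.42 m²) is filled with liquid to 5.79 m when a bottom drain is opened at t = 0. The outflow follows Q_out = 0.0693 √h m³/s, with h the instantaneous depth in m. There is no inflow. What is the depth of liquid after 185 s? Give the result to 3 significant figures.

1.98 m

A dh/dt = −Q_out = −0.0693 √h.
Separate and integrate: 2(√h − √h₀) = −(0.0693/A) t.
√h = √5.79 − 0.0693·185/(2·6.42) = 2.4062 − 0.99848 = 1.4078.
h = 1.4078² = 1.9818 m.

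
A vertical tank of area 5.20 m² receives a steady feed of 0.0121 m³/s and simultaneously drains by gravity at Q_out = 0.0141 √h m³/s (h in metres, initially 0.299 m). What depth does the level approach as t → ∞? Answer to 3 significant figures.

0.736 m

Level balance: A dh/dt = 0.0121 − 0.0141 √h. Setting dh/dt = 0:
Q_in = 0.0141 √h_ss ⇒ √h_ss = 0.0121/0.0141 = 0.85816.
h_ss = 0.85816² = 0.73643 m. (Since h₀ = 0.299 m < h_ss, the level will rise toward this value.)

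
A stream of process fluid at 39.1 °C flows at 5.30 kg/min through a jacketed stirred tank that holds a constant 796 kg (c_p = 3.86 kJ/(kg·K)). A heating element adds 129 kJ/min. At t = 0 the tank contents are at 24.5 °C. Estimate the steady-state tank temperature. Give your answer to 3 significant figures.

45.4 °C

M c_p dT/dt = ṁ c_p (T_in − T) + Q̇.
At steady state dT/dt = 0 ⇒ T_ss = T_in + Q̇/(ṁ c_p) = 39.1 + 129/(5.30·3.86) = 45.406 °C.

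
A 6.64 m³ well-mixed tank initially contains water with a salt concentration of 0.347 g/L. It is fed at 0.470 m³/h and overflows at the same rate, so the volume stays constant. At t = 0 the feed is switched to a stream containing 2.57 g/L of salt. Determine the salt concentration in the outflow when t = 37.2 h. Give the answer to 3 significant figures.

2.41 g/L

Unsteady species balance (constant V, well mixed): V dC/dt = Q(C_in − C).
Time constant τ = V/Q = 6.64/0.470 = 14.128 h.
Solution: C(t) = C_in + (C₀ − C_in) e^(−t/τ).
C(37.2) = 2.57 + (0.347 − 2.57)·e^(−37.2/14.128) = 2.57 + (-2.2230)·0.071853 = 2.4103 g/L.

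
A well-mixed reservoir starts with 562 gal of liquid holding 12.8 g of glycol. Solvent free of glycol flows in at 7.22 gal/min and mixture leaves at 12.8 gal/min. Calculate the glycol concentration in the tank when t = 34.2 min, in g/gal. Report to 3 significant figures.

0.0133 g/gal

Let m(t) be the amount of glycol. Volume: V(t) = V₀ + (Q_in − Q_out) t = 562 − 5.5800 t; V(34.2) = 371.16 gal.
Solute balance: dm/dt = 0 − Q_out C = −Q_out m/V(t).
Separate: dm/m = −Q_out dt/V(t) ⇒ ln(m/m₀) = −(Q_out/(Q_in−Q_out)) ln(V/V₀).
m = m₀ (V₀/V)^(Q_out/(Q_in−Q_out)) = 12.8 × (562/371.16)^(-2.2939) = 4.9421 g.
C = m/V = 4.9421/371.16 = 0.013315 g/gal.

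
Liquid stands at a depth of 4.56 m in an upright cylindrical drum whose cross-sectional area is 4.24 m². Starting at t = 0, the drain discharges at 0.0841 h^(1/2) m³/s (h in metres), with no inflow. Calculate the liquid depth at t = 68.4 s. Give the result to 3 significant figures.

2.12 m

Volume balance on the tank: A dh/dt = −0.0841 √h.
∫ h^(−1/2) dh = −(0.0841/A) ∫ dt, giving 2√h = 2√h₀ − (0.0841/A) t.
√h = √4.56 − 0.0841·68.4/(2·4.24) = 2.1354 − 0.67835 = 1.4571.
h = 1.4571² = 2.1230 m.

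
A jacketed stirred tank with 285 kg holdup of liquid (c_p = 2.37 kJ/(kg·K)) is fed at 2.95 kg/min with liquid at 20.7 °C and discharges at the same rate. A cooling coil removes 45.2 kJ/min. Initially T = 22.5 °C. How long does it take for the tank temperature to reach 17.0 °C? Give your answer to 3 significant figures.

M c_p dT/dt = ṁ c_p (T_in − T) − Q̇.
τ = M/ṁ = 96.610 min; T_ss = T_in − Q̇/(ṁ c_p) = 14.235 °C.
T(t) = T_ss + (T₀ − T_ss) e^(−t/τ). Set T = 17.0:
e^(−t/τ) = (17.0 − 14.235)/(22.5 − 14.235) = 0.33454
t = −96.610 · ln(0.33454) = 105.79 min.

106 min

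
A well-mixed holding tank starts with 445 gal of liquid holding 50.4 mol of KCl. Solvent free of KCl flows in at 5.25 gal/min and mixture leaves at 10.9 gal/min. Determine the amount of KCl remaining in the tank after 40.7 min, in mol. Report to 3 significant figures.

12.4 mol

Total volume: dV/dt = Q_in − Q_out = -5.6500 gal/min, so V(t) = 445 − 5.6500 t and V(40.7) = 215.04 gal.
Species balance (pure solvent in): dm/dt = −Q_out · m/V(t).
dm/m = −Q_out dt/(V₀ − 5.6500 t); integrating gives ln(m/m₀) = −(Q_out/(Q_in−Q_out)) ln(V/V₀).
m = m₀ (V₀/V)^(Q_out/(Q_in−Q_out)) = 50.4 × (445/215.04)^(-1.9292) = 12.392 mol.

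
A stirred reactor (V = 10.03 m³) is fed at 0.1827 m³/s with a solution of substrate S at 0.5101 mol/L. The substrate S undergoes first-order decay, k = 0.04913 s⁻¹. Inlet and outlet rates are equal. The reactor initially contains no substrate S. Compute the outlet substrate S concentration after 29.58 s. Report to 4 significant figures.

V dC/dt = Q(C_in − C) − k V C.
This is linear with rate a = Q/V + k = 0.0673454 s⁻¹.
C_ss = Q C_in/(Q + kV) = 0.137970 mol/L; C(t) = C_ss + (C₀ − C_ss) e^(−a t).
C(29.58) = 0.137970 + (-0.137970)·e^(−0.0673454·29.58) = 0.137970 + (-0.137970)·0.136412 = 0.119149 mol/L.

0.1191 mol/L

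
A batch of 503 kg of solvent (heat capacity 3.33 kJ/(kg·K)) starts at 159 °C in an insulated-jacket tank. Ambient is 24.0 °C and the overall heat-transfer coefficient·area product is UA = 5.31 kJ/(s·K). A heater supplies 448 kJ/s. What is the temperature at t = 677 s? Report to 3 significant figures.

Lumped-capacitance energy balance: M c_p dT/dt = UA(T_amb − T) + Q̇.
dT/dt = (T_ss − T)/τ with T_ss = T_amb + Q̇/UA = 24.0 + 448/5.31 = 108.37 °C, τ = M c_p/UA = 503·3.33/5.31 = 315.44 s.
T approaches T_ss exponentially: T(t) = T_ss + (T₀ − T_ss) e^(−t/τ).
T(677) = 108.37 + (50.631)·0.11693 = 114.29 °C.

114 °C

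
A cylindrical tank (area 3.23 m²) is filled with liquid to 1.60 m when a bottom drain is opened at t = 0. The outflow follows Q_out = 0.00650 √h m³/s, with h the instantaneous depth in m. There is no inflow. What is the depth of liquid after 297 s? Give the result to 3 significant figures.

0.933 m

A dh/dt = −Q_out = −0.00650 √h.
∫ h^(−1/2) dh = −(0.00650/A) ∫ dt, giving 2√h = 2√h₀ − (0.00650/A) t.
√h = √1.60 − 0.00650·297/(2·3.23) = 1.2649 − 0.29884 = 0.96607.
h = 0.96607² = 0.93330 m.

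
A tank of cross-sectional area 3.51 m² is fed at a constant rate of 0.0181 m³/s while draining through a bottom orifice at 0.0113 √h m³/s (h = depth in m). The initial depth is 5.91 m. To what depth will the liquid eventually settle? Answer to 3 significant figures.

Level balance: A dh/dt = 0.0181 − 0.0113 √h. Setting dh/dt = 0:
Q_in = 0.0113 √h_ss ⇒ √h_ss = 0.0181/0.0113 = 1.6018.
h_ss = 1.6018² = 2.5657 m. (Since h₀ = 5.91 m > h_ss, the level will fall toward this value.)

2.57 m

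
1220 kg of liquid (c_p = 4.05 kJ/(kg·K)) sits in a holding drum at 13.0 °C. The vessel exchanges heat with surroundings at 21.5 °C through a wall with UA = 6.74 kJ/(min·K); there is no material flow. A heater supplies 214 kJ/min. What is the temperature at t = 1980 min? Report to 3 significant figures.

M c_p dT/dt = −UA(T − T_amb) + Q̇.
dT/dt = (T_ss − T)/τ with T_ss = T_amb + Q̇/UA = 21.5 + 214/6.74 = 53.251 °C, τ = M c_p/UA = 1220·4.05/6.74 = 733.09 min.
Solution: T(t) = T_ss + (T₀ − T_ss) e^(−t/τ).
T(1980) = 53.251 + (-40.251)·0.067144 = 50.548 °C.

50.5 °C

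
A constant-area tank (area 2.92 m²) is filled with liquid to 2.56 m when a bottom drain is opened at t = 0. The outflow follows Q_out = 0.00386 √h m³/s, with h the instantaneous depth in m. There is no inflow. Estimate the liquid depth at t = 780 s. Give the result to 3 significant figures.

A dh/dt = −Q_out = −0.00386 √h.
This is separable: 2 d(√h)/dt = −0.00386/A, so √h = √h₀ − (0.00386/(2A)) t.
√h = √2.56 − 0.00386·780/(2·2.92) = 1.6000 − 0.51555 = 1.0845.
h = 1.0845² = 1.1760 m.

1.18 m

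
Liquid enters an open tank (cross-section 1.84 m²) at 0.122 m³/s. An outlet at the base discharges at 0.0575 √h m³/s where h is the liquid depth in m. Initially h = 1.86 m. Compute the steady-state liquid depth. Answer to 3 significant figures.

A dh/dt = Q_in − 0.0575 √h. Steady state requires inflow = outflow:
Q_in = 0.0575 √h_ss ⇒ √h_ss = 0.122/0.0575 = 2.1217.
h_ss = 2.1217² = 4.5018 m. (Since h₀ = 1.86 m < h_ss, the level will rise toward this value.)

4.50 m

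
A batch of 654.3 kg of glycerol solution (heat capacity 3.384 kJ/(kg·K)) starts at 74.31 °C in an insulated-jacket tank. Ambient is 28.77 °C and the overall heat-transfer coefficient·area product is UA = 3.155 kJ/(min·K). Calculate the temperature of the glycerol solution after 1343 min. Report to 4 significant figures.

Lumped-capacitance energy balance: M c_p dT/dt = UA(T_amb − T).
dT/dt = (T_ss − T)/τ with T_ss = T_amb = 28.7700 °C, τ = M c_p/UA = 654.3·3.384/3.155 = 701.791 min.
T approaches T_ss exponentially: T(t) = T_ss + (T₀ − T_ss) e^(−t/τ).
T(1343) = 28.7700 + (45.5400)·0.147537 = 35.4888 °C.

35.49 °C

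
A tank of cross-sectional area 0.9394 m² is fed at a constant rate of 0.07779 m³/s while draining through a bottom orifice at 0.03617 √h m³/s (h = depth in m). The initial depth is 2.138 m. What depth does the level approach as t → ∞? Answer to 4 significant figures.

Level balance: A dh/dt = 0.07779 − 0.03617 √h. Setting dh/dt = 0:
Q_in = 0.03617 √h_ss ⇒ √h_ss = 0.07779/0.03617 = 2.15068.
h_ss = 2.15068² = 4.62541 m. (Since h₀ = 2.138 m < h_ss, the level will rise toward this value.)

4.625 m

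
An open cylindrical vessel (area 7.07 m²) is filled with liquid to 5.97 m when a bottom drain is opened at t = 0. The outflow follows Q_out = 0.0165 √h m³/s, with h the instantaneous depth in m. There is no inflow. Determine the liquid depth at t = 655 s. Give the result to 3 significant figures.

2.82 m

Accumulation of liquid (constant cross-section A): A dh/dt = −0.0165 √h.
This is separable: 2 d(√h)/dt = −0.0165/A, so √h = √h₀ − (0.0165/(2A)) t.
√h = √5.97 − 0.0165·655/(2·7.07) = 2.4434 − 0.76432 = 1.6790.
h = 1.6790² = 2.8192 m.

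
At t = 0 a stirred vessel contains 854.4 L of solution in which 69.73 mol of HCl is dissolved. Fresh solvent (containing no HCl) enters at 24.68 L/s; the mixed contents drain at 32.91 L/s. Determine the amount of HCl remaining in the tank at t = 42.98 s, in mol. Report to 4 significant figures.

8.228 mol

Let m(t) be the amount of HCl. Volume: V(t) = V₀ + (Q_in − Q_out) t = 854.4 − 8.23000 t; V(42.98) = 500.675 L.
No HCl enters, so dm/dt = −Q_out · (m/V).
Separate: dm/m = −Q_out dt/V(t) ⇒ ln(m/m₀) = −(Q_out/(Q_in−Q_out)) ln(V/V₀).
m = m₀ (V₀/V)^(Q_out/(Q_in−Q_out)) = 69.73 × (854.4/500.675)^(-3.99878) = 8.22771 mol.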